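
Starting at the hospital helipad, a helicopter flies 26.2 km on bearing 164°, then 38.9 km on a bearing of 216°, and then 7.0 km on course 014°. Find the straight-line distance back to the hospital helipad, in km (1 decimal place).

Leg 1 (164°, 26.2 km): east 26.2 sin 164° = 7.22, north 26.2 cos 164° = -25.19
Leg 2 (216°, 38.9 km): east 38.9 sin 216° = -22.86, north 38.9 cos 216° = -31.47
Leg 3 (014°, 7.0 km): east 7.0 sin 14° = 1.69, north 7.0 cos 14° = 6.79
Net: -13.95 east, -49.86 north. Distance = √((-13.95)² + (-49.86)²) = 51.778 km.

51.8 km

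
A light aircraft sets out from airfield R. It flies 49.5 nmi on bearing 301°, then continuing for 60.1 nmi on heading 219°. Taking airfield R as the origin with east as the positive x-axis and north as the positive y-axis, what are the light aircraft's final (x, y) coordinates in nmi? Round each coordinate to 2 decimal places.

(-80.25, -21.21)

Leg 1 (301°, 49.5 nmi): east 49.5 sin 301° = -42.43, north 49.5 cos 301° = 25.49
Leg 2 (219°, 60.1 nmi): east 60.1 sin 219° = -37.82, north 60.1 cos 219° = -46.71
Summing: -80.25 nmi east, -21.21 nmi north → (-80.25, -21.21).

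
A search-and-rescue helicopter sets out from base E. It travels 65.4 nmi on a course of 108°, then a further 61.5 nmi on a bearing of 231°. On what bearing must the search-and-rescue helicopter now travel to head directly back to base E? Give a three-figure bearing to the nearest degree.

346°

Leg 1 (108°, 65.4 nmi): east 65.4 sin 108° = 62.20, north 65.4 cos 108° = -20.21
Leg 2 (231°, 61.5 nmi): east 61.5 sin 231° = -47.79, north 61.5 cos 231° = -38.70
Net displacement: 14.40 east, -58.91 north. Direction back to start is (-14.40, 58.91): bearing = atan2(-14.40, 58.91) mod 360° = 346.26° ≈ 346°.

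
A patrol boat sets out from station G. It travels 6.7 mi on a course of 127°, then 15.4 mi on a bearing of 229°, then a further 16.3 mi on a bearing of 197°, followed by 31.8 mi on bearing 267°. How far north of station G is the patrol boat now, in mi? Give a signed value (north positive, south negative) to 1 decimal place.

Leg 1 (127°, 6.7 mi): east 6.7 sin 127° = 5.35, north 6.7 cos 127° = -4.03
Leg 2 (229°, 15.4 mi): east 15.4 sin 229° = -11.62, north 15.4 cos 229° = -10.10
Leg 3 (197°, 16.3 mi): east 16.3 sin 197° = -4.77, north 16.3 cos 197° = -15.59
Leg 4 (267°, 31.8 mi): east 31.8 sin 267° = -31.76, north 31.8 cos 267° = -1.66
Net north component: -31.39 mi.

-31.4 mi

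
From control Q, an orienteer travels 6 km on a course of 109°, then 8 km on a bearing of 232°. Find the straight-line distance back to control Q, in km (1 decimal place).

6.9 km

Leg 1 (109°, 6 km): east 6 sin 109° = 5.67, north 6 cos 109° = -1.95
Leg 2 (232°, 8 km): east 8 sin 232° = -6.30, north 8 cos 232° = -4.93
Net: -0.63 east, -6.88 north. Distance = √((-0.63)² + (-6.88)²) = 6.908 km.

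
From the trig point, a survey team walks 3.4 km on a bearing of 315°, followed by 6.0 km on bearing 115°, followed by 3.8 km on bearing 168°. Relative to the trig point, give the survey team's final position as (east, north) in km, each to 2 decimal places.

Leg 1 (315°, 3.4 km): east 3.4 sin 315° = -2.40, north 3.4 cos 315° = 2.40
Leg 2 (115°, 6.0 km): east 6.0 sin 115° = 5.44, north 6.0 cos 115° = -2.54
Leg 3 (168°, 3.8 km): east 3.8 sin 168° = 0.79, north 3.8 cos 168° = -3.72
Summing: 3.82 km east, -3.85 km north → (3.82, -3.85).

(3.82, -3.85)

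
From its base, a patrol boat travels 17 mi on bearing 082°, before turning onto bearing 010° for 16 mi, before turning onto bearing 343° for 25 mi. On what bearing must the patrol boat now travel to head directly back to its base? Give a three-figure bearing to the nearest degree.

196°

Leg 1 (082°, 17 mi): east 17 sin 82° = 16.83, north 17 cos 82° = 2.37
Leg 2 (010°, 16 mi): east 16 sin 10° = 2.78, north 16 cos 10° = 15.76
Leg 3 (343°, 25 mi): east 25 sin 343° = -7.31, north 25 cos 343° = 23.91
Net displacement: 12.30 east, 42.03 north. Direction back to start is (-12.30, -42.03): bearing = atan2(-12.30, -42.03) mod 360° = 196.32° ≈ 196°.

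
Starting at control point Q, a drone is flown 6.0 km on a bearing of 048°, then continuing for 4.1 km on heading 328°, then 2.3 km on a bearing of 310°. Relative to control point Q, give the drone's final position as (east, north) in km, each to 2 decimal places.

Leg 1 (048°, 6.0 km): east 6.0 sin 48° = 4.46, north 6.0 cos 48° = 4.01
Leg 2 (328°, 4.1 km): east 4.1 sin 328° = -2.17, north 4.1 cos 328° = 3.48
Leg 3 (310°, 2.3 km): east 2.3 sin 310° = -1.76, north 2.3 cos 310° = 1.48
Summing: 0.52 km east, 8.97 km north → (0.52, 8.97).

(0.52, 8.97)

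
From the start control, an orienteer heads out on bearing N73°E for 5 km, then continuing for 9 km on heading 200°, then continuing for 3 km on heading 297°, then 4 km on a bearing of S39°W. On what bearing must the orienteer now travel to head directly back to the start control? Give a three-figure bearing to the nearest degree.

Leg 1 (N73°E, 5 km): east 5 sin 73° = 4.78, north 5 cos 73° = 1.46
Leg 2 (200°, 9 km): east 9 sin 200° = -3.08, north 9 cos 200° = -8.46
Leg 3 (297°, 3 km): east 3 sin 297° = -2.67, north 3 cos 297° = 1.36
Leg 4 (S39°W, 4 km): east 4 sin 219° = -2.52, north 4 cos 219° = -3.11
Net displacement: -3.49 east, -8.74 north. Direction back to start is (3.49, 8.74): bearing = atan2(3.49, 8.74) mod 360° = 21.75° ≈ 022°.

022°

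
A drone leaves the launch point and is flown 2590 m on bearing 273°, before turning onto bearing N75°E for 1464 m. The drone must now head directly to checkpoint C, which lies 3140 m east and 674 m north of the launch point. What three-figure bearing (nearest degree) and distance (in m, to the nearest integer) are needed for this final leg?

Leg 1 (273°, 2590 m): east 2590 sin 273° = -2586.45, north 2590 cos 273° = 135.55
Leg 2 (N75°E, 1464 m): east 1464 sin 75° = 1414.12, north 1464 cos 75° = 378.91
Current position: (-1172.34, 514.46). Target: (3140, 674). Remaining: Δeast = 4312.34, Δnorth = 159.54.
Bearing = atan2(4312.34, 159.54) mod 360° = 87.88°; distance = √((4312.34)² + (159.54)²) = 4315.285 m.

088°, 4315 m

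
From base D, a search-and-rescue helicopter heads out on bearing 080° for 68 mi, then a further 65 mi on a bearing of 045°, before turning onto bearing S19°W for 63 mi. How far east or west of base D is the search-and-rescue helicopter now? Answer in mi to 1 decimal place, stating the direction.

92.4 mi east

Leg 1 (080°, 68 mi): east 68 sin 80° = 66.97, north 68 cos 80° = 11.81
Leg 2 (045°, 65 mi): east 65 sin 45° = 45.96, north 65 cos 45° = 45.96
Leg 3 (S19°W, 63 mi): east 63 sin 199° = -20.51, north 63 cos 199° = -59.57
Net east component: 92.42 mi.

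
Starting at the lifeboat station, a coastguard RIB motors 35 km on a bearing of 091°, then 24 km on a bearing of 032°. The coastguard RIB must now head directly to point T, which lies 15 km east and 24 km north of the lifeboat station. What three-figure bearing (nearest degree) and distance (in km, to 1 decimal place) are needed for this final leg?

277°, 33.0 km

Leg 1 (091°, 35 km): east 35 sin 91° = 34.99, north 35 cos 91° = -0.61
Leg 2 (032°, 24 km): east 24 sin 32° = 12.72, north 24 cos 32° = 20.35
Current position: (47.71, 19.74). Target: (15, 24). Remaining: Δeast = -32.71, Δnorth = 4.26.
Bearing = atan2(-32.71, 4.26) mod 360° = 277.42°; distance = √((-32.71)² + (4.26)²) = 32.989 km.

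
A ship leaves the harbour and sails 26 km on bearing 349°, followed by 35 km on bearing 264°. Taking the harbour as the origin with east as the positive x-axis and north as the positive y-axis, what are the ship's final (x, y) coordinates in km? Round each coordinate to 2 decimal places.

Leg 1 (349°, 26 km): east 26 sin 349° = -4.96, north 26 cos 349° = 25.52
Leg 2 (264°, 35 km): east 35 sin 264° = -34.81, north 35 cos 264° = -3.66
Summing: -39.77 km east, 21.86 km north → (-39.77, 21.86).

(-39.77, 21.86)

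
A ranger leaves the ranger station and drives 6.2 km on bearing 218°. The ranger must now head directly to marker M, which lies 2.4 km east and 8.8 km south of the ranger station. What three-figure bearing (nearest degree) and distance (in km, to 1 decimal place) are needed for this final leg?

122°, 7.3 km

Leg 1 (218°, 6.2 km): east 6.2 sin 218° = -3.82, north 6.2 cos 218° = -4.89
Current position: (-3.82, -4.89). Target: (2.4, -8.8). Remaining: Δeast = 6.22, Δnorth = -3.91.
Bearing = atan2(6.22, -3.91) mod 360° = 122.19°; distance = √((6.22)² + (-3.91)²) = 7.347 km.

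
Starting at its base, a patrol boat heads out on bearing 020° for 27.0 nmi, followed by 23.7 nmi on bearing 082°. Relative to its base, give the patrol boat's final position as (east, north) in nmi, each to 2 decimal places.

Leg 1 (020°, 27.0 nmi): east 27.0 sin 20° = 9.23, north 27.0 cos 20° = 25.37
Leg 2 (082°, 23.7 nmi): east 23.7 sin 82° = 23.47, north 23.7 cos 82° = 3.30
Summing: 32.70 nmi east, 28.67 nmi north → (32.70, 28.67).

(32.70, 28.67)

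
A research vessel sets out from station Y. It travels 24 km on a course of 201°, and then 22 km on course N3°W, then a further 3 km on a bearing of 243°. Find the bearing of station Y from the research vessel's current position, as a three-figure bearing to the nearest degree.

082°

Leg 1 (201°, 24 km): east 24 sin 201° = -8.60, north 24 cos 201° = -22.41
Leg 2 (N3°W, 22 km): east 22 sin 357° = -1.15, north 22 cos 357° = 21.97
Leg 3 (243°, 3 km): east 3 sin 243° = -2.67, north 3 cos 243° = -1.36
Net displacement: -12.43 east, -1.80 north. Direction back to start is (12.43, 1.80): bearing = atan2(12.43, 1.80) mod 360° = 81.77° ≈ 082°.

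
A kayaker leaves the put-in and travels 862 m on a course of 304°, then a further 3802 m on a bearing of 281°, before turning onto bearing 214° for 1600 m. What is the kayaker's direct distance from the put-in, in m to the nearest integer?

Leg 1 (304°, 862 m): east 862 sin 304° = -714.63, north 862 cos 304° = 482.02
Leg 2 (281°, 3802 m): east 3802 sin 281° = -3732.15, north 3802 cos 281° = 725.46
Leg 3 (214°, 1600 m): east 1600 sin 214° = -894.71, north 1600 cos 214° = -1326.46
Net: -5341.49 east, -118.98 north. Distance = √((-5341.49)² + (-118.98)²) = 5342.811 m.

5343 m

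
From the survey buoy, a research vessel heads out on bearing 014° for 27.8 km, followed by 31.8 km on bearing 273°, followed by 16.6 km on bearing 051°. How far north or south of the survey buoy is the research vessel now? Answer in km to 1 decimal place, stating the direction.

39.1 km north

Leg 1 (014°, 27.8 km): east 27.8 sin 14° = 6.73, north 27.8 cos 14° = 26.97
Leg 2 (273°, 31.8 km): east 31.8 sin 273° = -31.76, north 31.8 cos 273° = 1.66
Leg 3 (051°, 16.6 km): east 16.6 sin 51° = 12.90, north 16.6 cos 51° = 10.45
Net north component: 39.09 km.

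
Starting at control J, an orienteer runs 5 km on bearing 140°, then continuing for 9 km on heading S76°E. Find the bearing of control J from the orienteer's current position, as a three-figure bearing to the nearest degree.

297°

Leg 1 (140°, 5 km): east 5 sin 140° = 3.21, north 5 cos 140° = -3.83
Leg 2 (S76°E, 9 km): east 9 sin 104° = 8.73, north 9 cos 104° = -2.18
Net displacement: 11.95 east, -6.01 north. Direction back to start is (-11.95, 6.01): bearing = atan2(-11.95, 6.01) mod 360° = 296.70° ≈ 297°.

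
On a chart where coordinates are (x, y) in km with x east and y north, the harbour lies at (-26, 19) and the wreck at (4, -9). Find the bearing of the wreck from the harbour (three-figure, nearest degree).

Δeast = 4 − -26 = 30.00; Δnorth = -9 − 19 = -28.00.
Bearing = atan2(Δeast, Δnorth) mod 360° = 133.03° ≈ 133°.

133°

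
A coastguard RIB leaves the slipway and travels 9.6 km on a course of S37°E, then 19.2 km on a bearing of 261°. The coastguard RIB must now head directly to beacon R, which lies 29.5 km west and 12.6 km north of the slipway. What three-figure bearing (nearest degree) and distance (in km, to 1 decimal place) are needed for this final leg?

Leg 1 (S37°E, 9.6 km): east 9.6 sin 143° = 5.78, north 9.6 cos 143° = -7.67
Leg 2 (261°, 19.2 km): east 19.2 sin 261° = -18.96, north 19.2 cos 261° = -3.00
Current position: (-13.19, -10.67). Target: (-29.5, 12.6). Remaining: Δeast = -16.31, Δnorth = 23.27.
Bearing = atan2(-16.31, 23.27) mod 360° = 324.97°; distance = √((-16.31)² + (23.27)²) = 28.419 km.

325°, 28.4 km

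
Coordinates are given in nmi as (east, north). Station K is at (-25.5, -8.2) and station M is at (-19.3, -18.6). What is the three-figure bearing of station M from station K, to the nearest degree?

149°

Δeast = -19.3 − -25.5 = 6.20; Δnorth = -18.6 − -8.2 = -10.40.
Bearing = atan2(Δeast, Δnorth) mod 360° = 149.20° ≈ 149°.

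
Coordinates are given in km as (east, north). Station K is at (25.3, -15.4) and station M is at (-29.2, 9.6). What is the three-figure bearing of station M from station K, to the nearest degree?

Δeast = -29.2 − 25.3 = -54.50; Δnorth = 9.6 − -15.4 = 25.00.
Bearing = atan2(Δeast, Δnorth) mod 360° = 294.64° ≈ 295°.

295°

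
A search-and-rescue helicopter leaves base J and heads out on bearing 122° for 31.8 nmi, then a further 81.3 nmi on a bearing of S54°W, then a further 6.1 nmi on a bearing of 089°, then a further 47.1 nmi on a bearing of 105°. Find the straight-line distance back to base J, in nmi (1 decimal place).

Leg 1 (122°, 31.8 nmi): east 31.8 sin 122° = 26.97, north 31.8 cos 122° = -16.85
Leg 2 (S54°W, 81.3 nmi): east 81.3 sin 234° = -65.77, north 81.3 cos 234° = -47.79
Leg 3 (089°, 6.1 nmi): east 6.1 sin 89° = 6.10, north 6.1 cos 89° = 0.11
Leg 4 (105°, 47.1 nmi): east 47.1 sin 105° = 45.50, north 47.1 cos 105° = -12.19
Net: 12.79 east, -76.72 north. Distance = √((12.79)² + (-76.72)²) = 77.781 nmi.

77.8 nmi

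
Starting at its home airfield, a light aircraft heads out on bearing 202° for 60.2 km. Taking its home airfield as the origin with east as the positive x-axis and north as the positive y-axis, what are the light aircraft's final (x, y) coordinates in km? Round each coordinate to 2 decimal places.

Leg 1 (202°, 60.2 km): east 60.2 sin 202° = -22.55, north 60.2 cos 202° = -55.82
Summing: -22.55 km east, -55.82 km north → (-22.55, -55.82).

(-22.55, -55.82)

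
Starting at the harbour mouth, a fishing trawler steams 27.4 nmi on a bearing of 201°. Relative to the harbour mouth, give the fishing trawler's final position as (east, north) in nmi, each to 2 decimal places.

Leg 1 (201°, 27.4 nmi): east 27.4 sin 201° = -9.82, north 27.4 cos 201° = -25.58
Summing: -9.82 nmi east, -25.58 nmi north → (-9.82, -25.58).

(-9.82, -25.58)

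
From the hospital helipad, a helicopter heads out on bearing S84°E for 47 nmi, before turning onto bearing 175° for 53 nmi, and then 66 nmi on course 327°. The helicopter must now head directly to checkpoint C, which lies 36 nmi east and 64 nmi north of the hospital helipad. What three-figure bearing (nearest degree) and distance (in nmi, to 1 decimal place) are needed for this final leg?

017°, 69.5 nmi

Leg 1 (S84°E, 47 nmi): east 47 sin 96° = 46.74, north 47 cos 96° = -4.91
Leg 2 (175°, 53 nmi): east 53 sin 175° = 4.62, north 53 cos 175° = -52.80
Leg 3 (327°, 66 nmi): east 66 sin 327° = -35.95, north 66 cos 327° = 55.35
Current position: (15.42, -2.36). Target: (36, 64). Remaining: Δeast = 20.58, Δnorth = 66.36.
Bearing = atan2(20.58, 66.36) mod 360° = 17.23°; distance = √((20.58)² + (66.36)²) = 69.478 nmi.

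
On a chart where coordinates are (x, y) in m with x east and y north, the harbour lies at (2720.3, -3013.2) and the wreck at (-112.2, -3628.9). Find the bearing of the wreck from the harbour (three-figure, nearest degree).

258°

Δeast = -112.2 − 2720.3 = -2832.50; Δnorth = -3628.9 − -3013.2 = -615.70.
Bearing = atan2(Δeast, Δnorth) mod 360° = 257.74° ≈ 258°.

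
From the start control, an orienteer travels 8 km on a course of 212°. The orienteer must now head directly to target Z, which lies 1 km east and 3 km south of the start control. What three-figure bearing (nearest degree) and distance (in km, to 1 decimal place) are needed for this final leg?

054°, 6.5 km

Leg 1 (212°, 8 km): east 8 sin 212° = -4.24, north 8 cos 212° = -6.78
Current position: (-4.24, -6.78). Target: (1, -3). Remaining: Δeast = 5.24, Δnorth = 3.78.
Bearing = atan2(5.24, 3.78) mod 360° = 54.16°; distance = √((5.24)² + (3.78)²) = 6.463 km.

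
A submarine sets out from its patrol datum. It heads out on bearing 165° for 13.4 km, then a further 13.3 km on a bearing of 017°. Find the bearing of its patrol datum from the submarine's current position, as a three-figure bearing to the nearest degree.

272°

Leg 1 (165°, 13.4 km): east 13.4 sin 165° = 3.47, north 13.4 cos 165° = -12.94
Leg 2 (017°, 13.3 km): east 13.3 sin 17° = 3.89, north 13.3 cos 17° = 12.72
Net displacement: 7.36 east, -0.22 north. Direction back to start is (-7.36, 0.22): bearing = atan2(-7.36, 0.22) mod 360° = 271.75° ≈ 272°.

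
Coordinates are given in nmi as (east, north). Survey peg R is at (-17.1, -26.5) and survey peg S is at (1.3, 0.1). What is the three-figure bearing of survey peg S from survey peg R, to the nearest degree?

Δeast = 1.3 − -17.1 = 18.40; Δnorth = 0.1 − -26.5 = 26.60.
Bearing = atan2(Δeast, Δnorth) mod 360° = 34.67° ≈ 035°.

035°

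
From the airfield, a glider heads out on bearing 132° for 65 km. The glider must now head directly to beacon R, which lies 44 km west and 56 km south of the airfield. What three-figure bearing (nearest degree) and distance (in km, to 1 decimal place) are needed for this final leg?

Leg 1 (132°, 65 km): east 65 sin 132° = 48.30, north 65 cos 132° = -43.49
Current position: (48.30, -43.49). Target: (-44, -56). Remaining: Δeast = -92.30, Δnorth = -12.51.
Bearing = atan2(-92.30, -12.51) mod 360° = 262.28°; distance = √((-92.30)² + (-12.51)²) = 93.148 km.

262°, 93.1 km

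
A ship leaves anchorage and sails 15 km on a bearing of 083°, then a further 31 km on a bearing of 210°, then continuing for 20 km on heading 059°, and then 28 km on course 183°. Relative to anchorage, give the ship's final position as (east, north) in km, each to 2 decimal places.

Leg 1 (083°, 15 km): east 15 sin 83° = 14.89, north 15 cos 83° = 1.83
Leg 2 (210°, 31 km): east 31 sin 210° = -15.50, north 31 cos 210° = -26.85
Leg 3 (059°, 20 km): east 20 sin 59° = 17.14, north 20 cos 59° = 10.30
Leg 4 (183°, 28 km): east 28 sin 183° = -1.47, north 28 cos 183° = -27.96
Summing: 15.07 km east, -42.68 km north → (15.07, -42.68).

(15.07, -42.68)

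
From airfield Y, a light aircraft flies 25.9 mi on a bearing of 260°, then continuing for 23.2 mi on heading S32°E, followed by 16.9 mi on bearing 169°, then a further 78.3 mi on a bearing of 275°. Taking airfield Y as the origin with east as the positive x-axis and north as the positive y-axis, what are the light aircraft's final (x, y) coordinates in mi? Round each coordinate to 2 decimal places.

Leg 1 (260°, 25.9 mi): east 25.9 sin 260° = -25.51, north 25.9 cos 260° = -4.50
Leg 2 (S32°E, 23.2 mi): east 23.2 sin 148° = 12.29, north 23.2 cos 148° = -19.67
Leg 3 (169°, 16.9 mi): east 16.9 sin 169° = 3.22, north 16.9 cos 169° = -16.59
Leg 4 (275°, 78.3 mi): east 78.3 sin 275° = -78.00, north 78.3 cos 275° = 6.82
Summing: -87.99 mi east, -33.94 mi north → (-87.99, -33.94).

(-87.99, -33.94)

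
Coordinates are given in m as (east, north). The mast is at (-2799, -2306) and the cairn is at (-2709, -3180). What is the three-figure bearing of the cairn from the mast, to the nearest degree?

174°

Δeast = -2709 − -2799 = 90.00; Δnorth = -3180 − -2306 = -874.00.
Bearing = atan2(Δeast, Δnorth) mod 360° = 174.12° ≈ 174°.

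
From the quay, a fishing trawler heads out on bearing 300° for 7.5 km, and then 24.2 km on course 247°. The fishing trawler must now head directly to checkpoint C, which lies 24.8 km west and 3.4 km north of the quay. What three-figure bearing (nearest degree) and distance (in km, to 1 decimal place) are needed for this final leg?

024°, 9.9 km

Leg 1 (300°, 7.5 km): east 7.5 sin 300° = -6.50, north 7.5 cos 300° = 3.75
Leg 2 (247°, 24.2 km): east 24.2 sin 247° = -22.28, north 24.2 cos 247° = -9.46
Current position: (-28.77, -5.71). Target: (-24.8, 3.4). Remaining: Δeast = 3.97, Δnorth = 9.11.
Bearing = atan2(3.97, 9.11) mod 360° = 23.56°; distance = √((3.97)² + (9.11)²) = 9.934 km.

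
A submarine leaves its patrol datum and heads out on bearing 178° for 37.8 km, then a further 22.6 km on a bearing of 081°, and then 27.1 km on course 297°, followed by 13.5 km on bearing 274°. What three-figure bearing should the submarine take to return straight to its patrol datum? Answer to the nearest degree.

034°

Leg 1 (178°, 37.8 km): east 37.8 sin 178° = 1.32, north 37.8 cos 178° = -37.78
Leg 2 (081°, 22.6 km): east 22.6 sin 81° = 22.32, north 22.6 cos 81° = 3.54
Leg 3 (297°, 27.1 km): east 27.1 sin 297° = -24.15, north 27.1 cos 297° = 12.30
Leg 4 (274°, 13.5 km): east 13.5 sin 274° = -13.47, north 13.5 cos 274° = 0.94
Net displacement: -13.97 east, -21.00 north. Direction back to start is (13.97, 21.00): bearing = atan2(13.97, 21.00) mod 360° = 33.64° ≈ 034°.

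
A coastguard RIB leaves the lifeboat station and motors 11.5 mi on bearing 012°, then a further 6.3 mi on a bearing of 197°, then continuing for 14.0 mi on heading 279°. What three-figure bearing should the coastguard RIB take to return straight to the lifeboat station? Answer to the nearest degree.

Leg 1 (012°, 11.5 mi): east 11.5 sin 12° = 2.39, north 11.5 cos 12° = 11.25
Leg 2 (197°, 6.3 mi): east 6.3 sin 197° = -1.84, north 6.3 cos 197° = -6.02
Leg 3 (279°, 14.0 mi): east 14.0 sin 279° = -13.83, north 14.0 cos 279° = 2.19
Net displacement: -13.28 east, 7.41 north. Direction back to start is (13.28, -7.41): bearing = atan2(13.28, -7.41) mod 360° = 119.18° ≈ 119°.

119°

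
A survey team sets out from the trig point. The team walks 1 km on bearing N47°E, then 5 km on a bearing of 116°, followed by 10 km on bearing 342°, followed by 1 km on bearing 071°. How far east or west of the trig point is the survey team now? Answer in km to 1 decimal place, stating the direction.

Leg 1 (N47°E, 1 km): east 1 sin 47° = 0.73, north 1 cos 47° = 0.68
Leg 2 (116°, 5 km): east 5 sin 116° = 4.49, north 5 cos 116° = -2.19
Leg 3 (342°, 10 km): east 10 sin 342° = -3.09, north 10 cos 342° = 9.51
Leg 4 (071°, 1 km): east 1 sin 71° = 0.95, north 1 cos 71° = 0.33
Net east component: 3.08 km.

3.1 km east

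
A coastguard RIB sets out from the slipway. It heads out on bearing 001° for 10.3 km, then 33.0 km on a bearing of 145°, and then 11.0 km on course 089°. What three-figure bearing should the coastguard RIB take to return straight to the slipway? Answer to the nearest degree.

Leg 1 (001°, 10.3 km): east 10.3 sin 1° = 0.18, north 10.3 cos 1° = 10.30
Leg 2 (145°, 33.0 km): east 33.0 sin 145° = 18.93, north 33.0 cos 145° = -27.03
Leg 3 (089°, 11.0 km): east 11.0 sin 89° = 11.00, north 11.0 cos 89° = 0.19
Net displacement: 30.11 east, -16.54 north. Direction back to start is (-30.11, 16.54): bearing = atan2(-30.11, 16.54) mod 360° = 298.79° ≈ 299°.

299°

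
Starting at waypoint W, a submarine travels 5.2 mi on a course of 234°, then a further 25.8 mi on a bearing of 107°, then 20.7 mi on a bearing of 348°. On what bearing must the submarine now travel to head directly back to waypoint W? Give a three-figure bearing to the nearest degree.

Leg 1 (234°, 5.2 mi): east 5.2 sin 234° = -4.21, north 5.2 cos 234° = -3.06
Leg 2 (107°, 25.8 mi): east 25.8 sin 107° = 24.67, north 25.8 cos 107° = -7.54
Leg 3 (348°, 20.7 mi): east 20.7 sin 348° = -4.30, north 20.7 cos 348° = 20.25
Net displacement: 16.16 east, 9.65 north. Direction back to start is (-16.16, -9.65): bearing = atan2(-16.16, -9.65) mod 360° = 239.16° ≈ 239°.

239°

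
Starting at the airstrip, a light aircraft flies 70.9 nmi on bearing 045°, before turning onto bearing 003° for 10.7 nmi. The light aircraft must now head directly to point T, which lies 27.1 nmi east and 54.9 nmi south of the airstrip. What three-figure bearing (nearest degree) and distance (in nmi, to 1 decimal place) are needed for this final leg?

192°, 118.1 nmi

Leg 1 (045°, 70.9 nmi): east 70.9 sin 45° = 50.13, north 70.9 cos 45° = 50.13
Leg 2 (003°, 10.7 nmi): east 10.7 sin 3° = 0.56, north 10.7 cos 3° = 10.69
Current position: (50.69, 60.82). Target: (27.1, -54.9). Remaining: Δeast = -23.59, Δnorth = -115.72.
Bearing = atan2(-23.59, -115.72) mod 360° = 191.52°; distance = √((-23.59)² + (-115.72)²) = 118.100 nmi.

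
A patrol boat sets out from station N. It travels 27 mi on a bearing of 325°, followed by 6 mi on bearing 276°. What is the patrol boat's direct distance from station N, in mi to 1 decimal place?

31.3 mi

Leg 1 (325°, 27 mi): east 27 sin 325° = -15.49, north 27 cos 325° = 22.12
Leg 2 (276°, 6 mi): east 6 sin 276° = -5.97, north 6 cos 276° = 0.63
Net: -21.45 east, 22.74 north. Distance = √((-21.45)² + (22.74)²) = 31.266 mi.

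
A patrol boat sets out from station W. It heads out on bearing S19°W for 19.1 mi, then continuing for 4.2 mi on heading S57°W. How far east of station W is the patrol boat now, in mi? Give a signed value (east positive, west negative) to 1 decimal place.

Leg 1 (S19°W, 19.1 mi): east 19.1 sin 199° = -6.22, north 19.1 cos 199° = -18.06
Leg 2 (S57°W, 4.2 mi): east 4.2 sin 237° = -3.52, north 4.2 cos 237° = -2.29
Net east component: -9.74 mi.

-9.7 mi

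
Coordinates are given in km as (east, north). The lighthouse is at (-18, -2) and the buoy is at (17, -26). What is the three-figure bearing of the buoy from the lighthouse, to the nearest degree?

124°

Δeast = 17 − -18 = 35.00; Δnorth = -26 − -2 = -24.00.
Bearing = atan2(Δeast, Δnorth) mod 360° = 124.44° ≈ 124°.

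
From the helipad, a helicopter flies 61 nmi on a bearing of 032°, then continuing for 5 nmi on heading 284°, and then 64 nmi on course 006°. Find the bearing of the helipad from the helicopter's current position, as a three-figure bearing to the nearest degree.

196°

Leg 1 (032°, 61 nmi): east 61 sin 32° = 32.33, north 61 cos 32° = 51.73
Leg 2 (284°, 5 nmi): east 5 sin 284° = -4.85, north 5 cos 284° = 1.21
Leg 3 (006°, 64 nmi): east 64 sin 6° = 6.69, north 64 cos 6° = 63.65
Net displacement: 34.16 east, 116.59 north. Direction back to start is (-34.16, -116.59): bearing = atan2(-34.16, -116.59) mod 360° = 196.33° ≈ 196°.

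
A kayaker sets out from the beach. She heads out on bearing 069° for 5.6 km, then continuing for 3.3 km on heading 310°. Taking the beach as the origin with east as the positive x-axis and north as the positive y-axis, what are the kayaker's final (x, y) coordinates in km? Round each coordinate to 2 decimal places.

Leg 1 (069°, 5.6 km): east 5.6 sin 69° = 5.23, north 5.6 cos 69° = 2.01
Leg 2 (310°, 3.3 km): east 3.3 sin 310° = -2.53, north 3.3 cos 310° = 2.12
Summing: 2.70 km east, 4.13 km north → (2.70, 4.13).

(2.70, 4.13)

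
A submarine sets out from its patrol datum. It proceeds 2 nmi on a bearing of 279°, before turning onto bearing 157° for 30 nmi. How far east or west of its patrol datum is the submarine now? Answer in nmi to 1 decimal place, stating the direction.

Leg 1 (279°, 2 nmi): east 2 sin 279° = -1.98, north 2 cos 279° = 0.31
Leg 2 (157°, 30 nmi): east 30 sin 157° = 11.72, north 30 cos 157° = -27.62
Net east component: 9.75 nmi.

9.7 nmi east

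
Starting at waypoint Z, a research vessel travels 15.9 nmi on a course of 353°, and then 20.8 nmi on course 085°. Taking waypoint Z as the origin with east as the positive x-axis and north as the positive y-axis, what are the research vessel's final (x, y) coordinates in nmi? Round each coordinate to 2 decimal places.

(18.78, 17.59)

Leg 1 (353°, 15.9 nmi): east 15.9 sin 353° = -1.94, north 15.9 cos 353° = 15.78
Leg 2 (085°, 20.8 nmi): east 20.8 sin 85° = 20.72, north 20.8 cos 85° = 1.81
Summing: 18.78 nmi east, 17.59 nmi north → (18.78, 17.59).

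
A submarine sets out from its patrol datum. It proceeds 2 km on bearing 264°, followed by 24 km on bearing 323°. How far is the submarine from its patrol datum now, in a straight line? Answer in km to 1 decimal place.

25.1 km

Leg 1 (264°, 2 km): east 2 sin 264° = -1.99, north 2 cos 264° = -0.21
Leg 2 (323°, 24 km): east 24 sin 323° = -14.44, north 24 cos 323° = 19.17
Net: -16.43 east, 18.96 north. Distance = √((-16.43)² + (18.96)²) = 25.089 km.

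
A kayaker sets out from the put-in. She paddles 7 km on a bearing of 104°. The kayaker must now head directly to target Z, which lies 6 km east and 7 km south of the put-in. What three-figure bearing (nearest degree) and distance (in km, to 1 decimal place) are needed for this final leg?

188°, 5.4 km

Leg 1 (104°, 7 km): east 7 sin 104° = 6.79, north 7 cos 104° = -1.69
Current position: (6.79, -1.69). Target: (6, -7). Remaining: Δeast = -0.79, Δnorth = -5.31.
Bearing = atan2(-0.79, -5.31) mod 360° = 188.49°; distance = √((-0.79)² + (-5.31)²) = 5.365 km.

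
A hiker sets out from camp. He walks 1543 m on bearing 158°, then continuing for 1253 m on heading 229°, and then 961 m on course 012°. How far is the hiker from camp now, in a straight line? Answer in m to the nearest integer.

Leg 1 (158°, 1543 m): east 1543 sin 158° = 578.02, north 1543 cos 158° = -1430.64
Leg 2 (229°, 1253 m): east 1253 sin 229° = -945.65, north 1253 cos 229° = -822.04
Leg 3 (012°, 961 m): east 961 sin 12° = 199.80, north 961 cos 12° = 940.00
Net: -167.83 east, -1312.69 north. Distance = √((-167.83)² + (-1312.69)²) = 1323.372 m.

1323 m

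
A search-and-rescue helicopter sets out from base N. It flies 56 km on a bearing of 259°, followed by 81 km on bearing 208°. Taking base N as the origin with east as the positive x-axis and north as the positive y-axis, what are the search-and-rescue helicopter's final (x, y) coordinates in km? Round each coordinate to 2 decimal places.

Leg 1 (259°, 56 km): east 56 sin 259° = -54.97, north 56 cos 259° = -10.69
Leg 2 (208°, 81 km): east 81 sin 208° = -38.03, north 81 cos 208° = -71.52
Summing: -93.00 km east, -82.20 km north → (-93.00, -82.20).

(-93.00, -82.20)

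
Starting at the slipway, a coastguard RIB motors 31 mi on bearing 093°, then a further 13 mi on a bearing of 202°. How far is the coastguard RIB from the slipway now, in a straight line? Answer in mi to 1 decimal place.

29.5 mi

Leg 1 (093°, 31 mi): east 31 sin 93° = 30.96, north 31 cos 93° = -1.62
Leg 2 (202°, 13 mi): east 13 sin 202° = -4.87, north 13 cos 202° = -12.05
Net: 26.09 east, -13.68 north. Distance = √((26.09)² + (-13.68)²) = 29.455 mi.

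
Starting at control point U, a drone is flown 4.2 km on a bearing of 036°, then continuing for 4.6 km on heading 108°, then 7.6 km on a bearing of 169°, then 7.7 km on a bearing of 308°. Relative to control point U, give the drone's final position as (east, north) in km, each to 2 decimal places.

(2.23, -0.74)

Leg 1 (036°, 4.2 km): east 4.2 sin 36° = 2.47, north 4.2 cos 36° = 3.40
Leg 2 (108°, 4.6 km): east 4.6 sin 108° = 4.37, north 4.6 cos 108° = -1.42
Leg 3 (169°, 7.6 km): east 7.6 sin 169° = 1.45, north 7.6 cos 169° = -7.46
Leg 4 (308°, 7.7 km): east 7.7 sin 308° = -6.07, north 7.7 cos 308° = 4.74
Summing: 2.23 km east, -0.74 km north → (2.23, -0.74).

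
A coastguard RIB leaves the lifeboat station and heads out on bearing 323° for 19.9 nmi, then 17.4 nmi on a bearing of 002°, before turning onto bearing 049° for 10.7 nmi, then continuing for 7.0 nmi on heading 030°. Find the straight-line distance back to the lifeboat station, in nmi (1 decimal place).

46.4 nmi

Leg 1 (323°, 19.9 nmi): east 19.9 sin 323° = -11.98, north 19.9 cos 323° = 15.89
Leg 2 (002°, 17.4 nmi): east 17.4 sin 2° = 0.61, north 17.4 cos 2° = 17.39
Leg 3 (049°, 10.7 nmi): east 10.7 sin 49° = 8.08, north 10.7 cos 49° = 7.02
Leg 4 (030°, 7.0 nmi): east 7.0 sin 30° = 3.50, north 7.0 cos 30° = 6.06
Net: 0.21 east, 46.36 north. Distance = √((0.21)² + (46.36)²) = 46.365 nmi.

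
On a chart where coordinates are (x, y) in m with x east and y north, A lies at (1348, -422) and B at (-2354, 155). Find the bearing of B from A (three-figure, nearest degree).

Δeast = -2354 − 1348 = -3702.00; Δnorth = 155 − -422 = 577.00.
Bearing = atan2(Δeast, Δnorth) mod 360° = 278.86° ≈ 279°.

279°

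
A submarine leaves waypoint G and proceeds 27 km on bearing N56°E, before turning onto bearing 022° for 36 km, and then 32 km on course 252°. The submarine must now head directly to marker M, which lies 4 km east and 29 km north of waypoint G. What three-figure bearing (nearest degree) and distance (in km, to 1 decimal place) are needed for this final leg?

189°, 9.7 km

Leg 1 (N56°E, 27 km): east 27 sin 56° = 22.38, north 27 cos 56° = 15.10
Leg 2 (022°, 36 km): east 36 sin 22° = 13.49, north 36 cos 22° = 33.38
Leg 3 (252°, 32 km): east 32 sin 252° = -30.43, north 32 cos 252° = -9.89
Current position: (5.44, 38.59). Target: (4, 29). Remaining: Δeast = -1.44, Δnorth = -9.59.
Bearing = atan2(-1.44, -9.59) mod 360° = 188.52°; distance = √((-1.44)² + (-9.59)²) = 9.695 km.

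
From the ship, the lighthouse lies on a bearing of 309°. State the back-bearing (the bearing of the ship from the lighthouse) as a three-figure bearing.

Back-bearing = 309° − 180° = 129°.

129°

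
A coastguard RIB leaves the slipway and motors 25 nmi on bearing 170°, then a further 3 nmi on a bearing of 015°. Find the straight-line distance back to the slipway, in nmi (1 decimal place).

22.3 nmi

Leg 1 (170°, 25 nmi): east 25 sin 170° = 4.34, north 25 cos 170° = -24.62
Leg 2 (015°, 3 nmi): east 3 sin 15° = 0.78, north 3 cos 15° = 2.90
Net: 5.12 east, -21.72 north. Distance = √((5.12)² + (-21.72)²) = 22.317 nmi.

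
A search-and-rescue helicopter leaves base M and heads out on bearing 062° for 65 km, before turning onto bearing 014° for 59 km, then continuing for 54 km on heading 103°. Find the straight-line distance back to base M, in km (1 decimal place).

Leg 1 (062°, 65 km): east 65 sin 62° = 57.39, north 65 cos 62° = 30.52
Leg 2 (014°, 59 km): east 59 sin 14° = 14.27, north 59 cos 14° = 57.25
Leg 3 (103°, 54 km): east 54 sin 103° = 52.62, north 54 cos 103° = -12.15
Net: 124.28 east, 75.62 north. Distance = √((124.28)² + (75.62)²) = 145.477 km.

145.5 km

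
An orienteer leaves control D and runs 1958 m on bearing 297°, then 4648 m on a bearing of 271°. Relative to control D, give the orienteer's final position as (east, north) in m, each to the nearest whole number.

(-6392, 970)

Leg 1 (297°, 1958 m): east 1958 sin 297° = -1744.59, north 1958 cos 297° = 888.91
Leg 2 (271°, 4648 m): east 4648 sin 271° = -4647.29, north 4648 cos 271° = 81.12
Summing: -6391.88 m east, 970.03 m north → (-6392, 970).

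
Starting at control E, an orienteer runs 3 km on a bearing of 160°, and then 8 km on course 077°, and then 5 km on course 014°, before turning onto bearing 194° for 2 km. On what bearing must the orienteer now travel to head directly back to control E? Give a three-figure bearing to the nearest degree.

259°

Leg 1 (160°, 3 km): east 3 sin 160° = 1.03, north 3 cos 160° = -2.82
Leg 2 (077°, 8 km): east 8 sin 77° = 7.79, north 8 cos 77° = 1.80
Leg 3 (014°, 5 km): east 5 sin 14° = 1.21, north 5 cos 14° = 4.85
Leg 4 (194°, 2 km): east 2 sin 194° = -0.48, north 2 cos 194° = -1.94
Net displacement: 9.55 east, 1.89 north. Direction back to start is (-9.55, -1.89): bearing = atan2(-9.55, -1.89) mod 360° = 258.79° ≈ 259°.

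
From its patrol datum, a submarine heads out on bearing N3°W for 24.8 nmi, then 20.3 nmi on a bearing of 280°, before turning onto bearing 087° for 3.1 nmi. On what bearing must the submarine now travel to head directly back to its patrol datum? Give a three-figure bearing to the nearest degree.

Leg 1 (N3°W, 24.8 nmi): east 24.8 sin 357° = -1.30, north 24.8 cos 357° = 24.77
Leg 2 (280°, 20.3 nmi): east 20.3 sin 280° = -19.99, north 20.3 cos 280° = 3.53
Leg 3 (087°, 3.1 nmi): east 3.1 sin 87° = 3.10, north 3.1 cos 87° = 0.16
Net displacement: -18.19 east, 28.45 north. Direction back to start is (18.19, -28.45): bearing = atan2(18.19, -28.45) mod 360° = 147.40° ≈ 147°.

147°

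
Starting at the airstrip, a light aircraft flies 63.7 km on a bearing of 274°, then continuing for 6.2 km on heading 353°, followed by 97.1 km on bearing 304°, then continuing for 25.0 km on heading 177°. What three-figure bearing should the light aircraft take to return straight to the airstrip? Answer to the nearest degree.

Leg 1 (274°, 63.7 km): east 63.7 sin 274° = -63.54, north 63.7 cos 274° = 4.44
Leg 2 (353°, 6.2 km): east 6.2 sin 353° = -0.76, north 6.2 cos 353° = 6.15
Leg 3 (304°, 97.1 km): east 97.1 sin 304° = -80.50, north 97.1 cos 304° = 54.30
Leg 4 (177°, 25.0 km): east 25.0 sin 177° = 1.31, north 25.0 cos 177° = -24.97
Net displacement: -143.49 east, 39.93 north. Direction back to start is (143.49, -39.93): bearing = atan2(143.49, -39.93) mod 360° = 105.55° ≈ 106°.

106°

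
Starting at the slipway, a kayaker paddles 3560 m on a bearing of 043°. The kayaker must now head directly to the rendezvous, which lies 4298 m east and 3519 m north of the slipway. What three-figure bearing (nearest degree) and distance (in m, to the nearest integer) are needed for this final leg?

064°, 2082 m

Leg 1 (043°, 3560 m): east 3560 sin 43° = 2427.91, north 3560 cos 43° = 2603.62
Current position: (2427.91, 2603.62). Target: (4298, 3519). Remaining: Δeast = 1870.09, Δnorth = 915.38.
Bearing = atan2(1870.09, 915.38) mod 360° = 63.92°; distance = √((1870.09)² + (915.38)²) = 2082.101 m.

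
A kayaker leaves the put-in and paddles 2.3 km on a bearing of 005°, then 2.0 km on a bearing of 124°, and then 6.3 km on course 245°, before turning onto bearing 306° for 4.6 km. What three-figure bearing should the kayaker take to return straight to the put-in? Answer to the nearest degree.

099°

Leg 1 (005°, 2.3 km): east 2.3 sin 5° = 0.20, north 2.3 cos 5° = 2.29
Leg 2 (124°, 2.0 km): east 2.0 sin 124° = 1.66, north 2.0 cos 124° = -1.12
Leg 3 (245°, 6.3 km): east 6.3 sin 245° = -5.71, north 6.3 cos 245° = -2.66
Leg 4 (306°, 4.6 km): east 4.6 sin 306° = -3.72, north 4.6 cos 306° = 2.70
Net displacement: -7.57 east, 1.21 north. Direction back to start is (7.57, -1.21): bearing = atan2(7.57, -1.21) mod 360° = 99.11° ≈ 099°.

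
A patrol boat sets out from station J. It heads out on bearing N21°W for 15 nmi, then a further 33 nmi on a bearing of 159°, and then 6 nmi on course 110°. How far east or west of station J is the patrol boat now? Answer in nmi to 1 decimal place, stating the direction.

12.1 nmi east

Leg 1 (N21°W, 15 nmi): east 15 sin 339° = -5.38, north 15 cos 339° = 14.00
Leg 2 (159°, 33 nmi): east 33 sin 159° = 11.83, north 33 cos 159° = -30.81
Leg 3 (110°, 6 nmi): east 6 sin 110° = 5.64, north 6 cos 110° = -2.05
Net east component: 12.09 nmi.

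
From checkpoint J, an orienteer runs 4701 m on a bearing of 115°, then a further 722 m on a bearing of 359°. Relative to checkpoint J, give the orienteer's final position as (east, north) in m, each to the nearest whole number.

(4248, -1265)

Leg 1 (115°, 4701 m): east 4701 sin 115° = 4260.55, north 4701 cos 115° = -1986.73
Leg 2 (359°, 722 m): east 722 sin 359° = -12.60, north 722 cos 359° = 721.89
Summing: 4247.95 m east, -1264.84 m north → (4248, -1265).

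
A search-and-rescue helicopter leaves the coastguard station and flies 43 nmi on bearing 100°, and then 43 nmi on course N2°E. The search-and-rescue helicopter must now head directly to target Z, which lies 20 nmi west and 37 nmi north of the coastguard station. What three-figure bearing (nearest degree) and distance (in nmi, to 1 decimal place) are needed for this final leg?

Leg 1 (100°, 43 nmi): east 43 sin 100° = 42.35, north 43 cos 100° = -7.47
Leg 2 (N2°E, 43 nmi): east 43 sin 2° = 1.50, north 43 cos 2° = 42.97
Current position: (43.85, 35.51). Target: (-20, 37). Remaining: Δeast = -63.85, Δnorth = 1.49.
Bearing = atan2(-63.85, 1.49) mod 360° = 271.34°; distance = √((-63.85)² + (1.49)²) = 63.865 nmi.

271°, 63.9 nmi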